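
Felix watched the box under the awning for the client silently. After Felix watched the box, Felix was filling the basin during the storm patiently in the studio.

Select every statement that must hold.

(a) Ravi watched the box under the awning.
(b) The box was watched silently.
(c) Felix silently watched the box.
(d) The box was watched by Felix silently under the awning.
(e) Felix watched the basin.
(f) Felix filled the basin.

(b), (c), (d)

(a) Not entailed — the passage has Felix watching the box, not Ravi.
(b) Entailed — this follows by dropping conjuncts from the watching event's description.
(c) Entailed — every conjunct here is already in the original watching event.
(d) Entailed — every conjunct here is already in the original watching event.
(e) Not entailed — Felix watched the box, not the basin; the basin belongs to the filling event.
(f) Not entailed — 'was filling' is progressive on an accomplishment; it does not entail the completed 'filled'.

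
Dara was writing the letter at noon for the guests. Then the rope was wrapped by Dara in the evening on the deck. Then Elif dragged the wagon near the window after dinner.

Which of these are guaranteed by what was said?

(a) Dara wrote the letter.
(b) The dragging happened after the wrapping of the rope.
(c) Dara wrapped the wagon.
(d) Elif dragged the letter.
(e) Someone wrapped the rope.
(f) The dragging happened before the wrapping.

(b), (e)

(a) Not entailed — 'was writing' is progressive on an accomplishment; it does not entail the completed 'wrote'.
(b) Entailed — the narrative places the wrapping before the dragging.
(c) Not entailed — Dara wrapped the rope, not the wagon; the wagon belongs to the dragging event.
(d) Not entailed — Elif dragged the wagon, not the letter; the letter belongs to the writing event.
(e) Entailed — the original entails any weakening of itself; this just drops 'in the evening', 'on the deck' and generalizes the agent.
(f) Not entailed — the narrative places the wrapping before the dragging, not after.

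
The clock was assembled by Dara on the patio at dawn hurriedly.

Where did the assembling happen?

'on the patio' marks the location of the assembling event.

on the patio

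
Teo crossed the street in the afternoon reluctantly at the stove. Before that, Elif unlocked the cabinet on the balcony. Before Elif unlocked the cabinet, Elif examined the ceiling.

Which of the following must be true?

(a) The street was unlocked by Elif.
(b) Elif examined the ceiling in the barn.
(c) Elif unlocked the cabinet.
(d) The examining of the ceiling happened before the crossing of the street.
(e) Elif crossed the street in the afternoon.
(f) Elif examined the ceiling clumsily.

(a) Not entailed — Elif unlocked the cabinet, not the street; the street belongs to the crossing event.
(b) Not entailed — 'in the barn' adds information not in the original event.
(c) Entailed — dropping 'on the balcony' leaves a sub-description the original still satisfies.
(d) Entailed — the narrative places the examining before the crossing.
(e) Not entailed — the passage has Teo crossing the street, not Elif.
(f) Not entailed — 'clumsily' adds information not in the original event.

(c), (d)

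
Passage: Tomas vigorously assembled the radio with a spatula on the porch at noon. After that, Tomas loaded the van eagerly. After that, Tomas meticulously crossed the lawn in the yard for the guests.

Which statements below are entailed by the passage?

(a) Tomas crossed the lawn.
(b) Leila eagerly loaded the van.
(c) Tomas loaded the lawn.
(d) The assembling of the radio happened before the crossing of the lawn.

(a) Entailed — this follows by dropping conjuncts from the crossing event's description.
(b) Not entailed — the passage has Tomas loading the van, not Leila.
(c) Not entailed — Tomas loaded the van, not the lawn; the lawn belongs to the crossing event.
(d) Entailed — the narrative places the assembling before the crossing.

(a), (d)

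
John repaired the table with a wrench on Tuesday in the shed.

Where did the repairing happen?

in the shed

'in the shed' marks the location of the repairing event.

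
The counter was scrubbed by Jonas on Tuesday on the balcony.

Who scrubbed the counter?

Jonas

'Jonas' marks the agent of the scrubbing event.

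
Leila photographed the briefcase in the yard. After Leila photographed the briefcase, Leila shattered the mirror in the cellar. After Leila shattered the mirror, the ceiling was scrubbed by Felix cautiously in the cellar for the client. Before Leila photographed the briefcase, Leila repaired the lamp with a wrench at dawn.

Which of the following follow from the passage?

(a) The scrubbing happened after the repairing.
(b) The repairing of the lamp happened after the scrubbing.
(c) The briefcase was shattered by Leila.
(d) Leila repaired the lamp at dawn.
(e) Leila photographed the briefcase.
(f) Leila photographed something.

(a) Entailed — the narrative places the repairing before the scrubbing.
(b) Not entailed — the narrative places the repairing before the scrubbing, not after.
(c) Not entailed — Leila shattered the mirror, not the briefcase; the briefcase belongs to the photographing event.
(d) Entailed — every conjunct here is already in the original repairing event.
(e) Entailed — this follows by dropping conjuncts from the photographing event's description.
(f) Entailed — dropping 'in the yard' and generalizing the patient leaves a sub-description the original still satisfies.

(a), (d), (e), (f)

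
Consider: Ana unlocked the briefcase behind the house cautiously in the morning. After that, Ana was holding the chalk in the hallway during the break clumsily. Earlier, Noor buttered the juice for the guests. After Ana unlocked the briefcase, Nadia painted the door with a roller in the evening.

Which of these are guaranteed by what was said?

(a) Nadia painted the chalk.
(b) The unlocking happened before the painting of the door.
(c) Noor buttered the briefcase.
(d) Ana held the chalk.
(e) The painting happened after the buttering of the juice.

(b), (d)

(a) Not entailed — Nadia painted the door, not the chalk; the chalk belongs to the holding event.
(b) Entailed — the narrative places the unlocking before the painting.
(c) Not entailed — Noor buttered the juice, not the briefcase; the briefcase belongs to the unlocking event.
(d) Entailed — 'hold' is an activity; 'was holding' entails that some holding happened, so 'held' holds.
(e) Not entailed — the narrative doesn't order the buttering relative to the painting.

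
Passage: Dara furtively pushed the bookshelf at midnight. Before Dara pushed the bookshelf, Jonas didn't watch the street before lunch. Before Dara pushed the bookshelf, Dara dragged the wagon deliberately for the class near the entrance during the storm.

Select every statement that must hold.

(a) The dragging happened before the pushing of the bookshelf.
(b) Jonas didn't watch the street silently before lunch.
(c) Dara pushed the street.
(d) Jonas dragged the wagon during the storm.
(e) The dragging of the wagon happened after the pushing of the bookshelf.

(a), (b)

(a) Entailed — the narrative places the dragging before the pushing.
(b) Entailed — under negation, adding a further restriction is entailed: if no such watching event occurred, none occurred silently either.
(c) Not entailed — Dara pushed the bookshelf, not the street; the street belongs to the watching event.
(d) Not entailed — the passage has Dara dragging the wagon, not Jonas.
(e) Not entailed — the narrative places the dragging before the pushing, not after.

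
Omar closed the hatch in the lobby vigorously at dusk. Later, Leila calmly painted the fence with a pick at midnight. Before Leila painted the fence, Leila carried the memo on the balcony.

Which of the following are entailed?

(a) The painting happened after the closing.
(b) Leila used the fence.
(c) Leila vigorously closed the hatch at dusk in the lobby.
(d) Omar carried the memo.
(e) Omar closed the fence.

(a) Entailed — the narrative places the closing before the painting.
(b) Not entailed — the fence is the patient, not an instrument — Leila used a pick.
(c) Not entailed — the passage has Omar closing the hatch, not Leila.
(d) Not entailed — the passage has Leila carrying the memo, not Omar.
(e) Not entailed — Omar closed the hatch, not the fence; the fence belongs to the painting event.

(a)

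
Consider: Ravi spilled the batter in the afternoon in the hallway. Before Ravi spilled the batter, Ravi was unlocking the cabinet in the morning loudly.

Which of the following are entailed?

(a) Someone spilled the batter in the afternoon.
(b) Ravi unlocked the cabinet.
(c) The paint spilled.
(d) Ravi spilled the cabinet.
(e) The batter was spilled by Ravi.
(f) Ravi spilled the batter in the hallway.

(a), (e), (f)

(a) Entailed — this follows by dropping conjuncts from the spilling event's description.
(b) Not entailed — 'was unlocking' is progressive on an accomplishment; it does not entail the completed 'unlocked'.
(c) Not entailed — the batter is what spilled, not the paint.
(d) Not entailed — Ravi spilled the batter, not the cabinet; the cabinet belongs to the unlocking event.
(e) Entailed — dropping 'in the hallway', 'in the afternoon' leaves a sub-description the original still satisfies.
(f) Entailed — the original entails any weakening of itself; this just drops 'in the afternoon'.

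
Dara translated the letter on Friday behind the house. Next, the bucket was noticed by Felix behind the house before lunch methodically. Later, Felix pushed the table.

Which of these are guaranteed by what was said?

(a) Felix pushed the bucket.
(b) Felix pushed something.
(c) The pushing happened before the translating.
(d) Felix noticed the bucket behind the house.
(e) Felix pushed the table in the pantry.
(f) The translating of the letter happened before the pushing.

(b), (d), (f)

(a) Not entailed — Felix pushed the table, not the bucket; the bucket belongs to the noticing event.
(b) Entailed — every conjunct here is already in the original pushing event.
(c) Not entailed — the narrative places the translating before the pushing, not after.
(d) Entailed — the original entails any weakening of itself; this just drops 'methodically', 'before lunch'.
(e) Not entailed — 'in the pantry' adds information not in the original event.
(f) Entailed — the narrative places the translating before the pushing.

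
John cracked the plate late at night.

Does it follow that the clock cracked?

Nothing is said about any clock; only the plate is affected.

no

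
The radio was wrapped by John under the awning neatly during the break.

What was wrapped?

the radio

'the radio' marks the patient of the wrapping event.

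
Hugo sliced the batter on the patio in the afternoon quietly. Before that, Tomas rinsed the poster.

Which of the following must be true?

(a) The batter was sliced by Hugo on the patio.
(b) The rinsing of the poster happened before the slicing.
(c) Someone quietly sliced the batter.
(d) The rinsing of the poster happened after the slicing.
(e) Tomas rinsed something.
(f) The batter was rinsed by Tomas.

(a), (b), (c), (e)

(a) Entailed — dropping 'in the afternoon', 'quietly' leaves a sub-description the original still satisfies.
(b) Entailed — the narrative places the rinsing before the slicing.
(c) Entailed — dropping 'in the afternoon', 'on the patio' and generalizing the agent leaves a sub-description the original still satisfies.
(d) Not entailed — the narrative places the rinsing before the slicing, not after.
(e) Entailed — every conjunct here is already in the original rinsing event.
(f) Not entailed — Tomas rinsed the poster, not the batter; the batter belongs to the slicing event.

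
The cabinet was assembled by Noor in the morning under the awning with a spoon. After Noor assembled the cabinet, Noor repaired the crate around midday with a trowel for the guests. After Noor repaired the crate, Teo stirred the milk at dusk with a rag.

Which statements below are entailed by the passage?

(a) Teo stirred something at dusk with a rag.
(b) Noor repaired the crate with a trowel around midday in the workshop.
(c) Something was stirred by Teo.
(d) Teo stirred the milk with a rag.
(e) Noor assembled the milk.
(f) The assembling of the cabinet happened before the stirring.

(a), (c), (d), (f)

(a) Entailed — the original entails any weakening of itself; this just generalizes the patient.
(b) Not entailed — 'in the workshop' adds information not in the original event.
(c) Entailed — the original entails any weakening of itself; this just drops 'at dusk', 'with a rag' and generalizes the patient.
(d) Entailed — every conjunct here is already in the original stirring event.
(e) Not entailed — Noor assembled the cabinet, not the milk; the milk belongs to the stirring event.
(f) Entailed — the narrative places the assembling before the stirring.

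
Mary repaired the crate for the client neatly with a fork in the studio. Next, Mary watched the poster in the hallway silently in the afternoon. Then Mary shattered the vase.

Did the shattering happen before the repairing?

The narrative orders the repairing before the shattering.

no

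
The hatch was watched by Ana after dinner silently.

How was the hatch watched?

'silently' marks the manner of the watching event.

silently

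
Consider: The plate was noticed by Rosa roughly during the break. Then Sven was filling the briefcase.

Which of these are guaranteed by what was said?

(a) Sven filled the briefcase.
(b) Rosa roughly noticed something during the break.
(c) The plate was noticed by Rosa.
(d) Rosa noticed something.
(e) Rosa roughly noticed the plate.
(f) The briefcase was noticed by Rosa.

(a) Not entailed — 'was filling' is progressive on an accomplishment; it does not entail the completed 'filled'.
(b) Entailed — this follows by dropping conjuncts from the noticing event's description.
(c) Entailed — this follows by dropping conjuncts from the noticing event's description.
(d) Entailed — the original entails any weakening of itself; this just drops 'roughly', 'during the break' and generalizes the patient.
(e) Entailed — dropping 'during the break' leaves a sub-description the original still satisfies.
(f) Not entailed — Rosa noticed the plate, not the briefcase; the briefcase belongs to the filling event.

(b), (c), (d), (e)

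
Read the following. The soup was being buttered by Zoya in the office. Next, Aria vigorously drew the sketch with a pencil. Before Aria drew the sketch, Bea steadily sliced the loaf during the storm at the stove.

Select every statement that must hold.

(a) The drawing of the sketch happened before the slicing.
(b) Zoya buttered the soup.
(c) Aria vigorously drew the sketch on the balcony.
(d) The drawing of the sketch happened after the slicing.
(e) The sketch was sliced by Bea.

(a) Not entailed — the narrative places the slicing before the drawing, not after.
(b) Not entailed — 'was buttering' is progressive on an accomplishment; it does not entail the completed 'buttered'.
(c) Not entailed — 'on the balcony' adds information not in the original event.
(d) Entailed — the narrative places the slicing before the drawing.
(e) Not entailed — Bea sliced the loaf, not the sketch; the sketch belongs to the drawing event.

(d)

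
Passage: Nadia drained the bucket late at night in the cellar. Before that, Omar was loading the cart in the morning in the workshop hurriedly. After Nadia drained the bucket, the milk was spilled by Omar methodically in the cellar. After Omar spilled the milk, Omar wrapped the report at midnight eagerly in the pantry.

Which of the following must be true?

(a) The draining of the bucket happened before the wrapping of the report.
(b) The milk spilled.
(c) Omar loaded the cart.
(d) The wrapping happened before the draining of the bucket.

(a) Entailed — the narrative places the draining before the wrapping.
(b) Entailed — 'Omar spilled the milk' is causative; it entails the inchoative 'the milk spilled'.
(c) Not entailed — 'was loading' is progressive on an accomplishment; it does not entail the completed 'loaded'.
(d) Not entailed — the narrative places the draining before the wrapping, not after.

(a), (b)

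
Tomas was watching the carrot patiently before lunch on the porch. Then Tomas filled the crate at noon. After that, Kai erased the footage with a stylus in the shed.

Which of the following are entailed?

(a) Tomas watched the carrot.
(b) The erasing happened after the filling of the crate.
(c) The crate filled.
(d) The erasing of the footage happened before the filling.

(a), (b), (c)

(a) Entailed — 'watch' is an activity; 'was watching' entails that some watching happened, so 'watched' holds.
(b) Entailed — the narrative places the filling before the erasing.
(c) Entailed — 'Tomas filled the crate' is causative; it entails the inchoative 'the crate filled'.
(d) Not entailed — the narrative places the filling before the erasing, not after.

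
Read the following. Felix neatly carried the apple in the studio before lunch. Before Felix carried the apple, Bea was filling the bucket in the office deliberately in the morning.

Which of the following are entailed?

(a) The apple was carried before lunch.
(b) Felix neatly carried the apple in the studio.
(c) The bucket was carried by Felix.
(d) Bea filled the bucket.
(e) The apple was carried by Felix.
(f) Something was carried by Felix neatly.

(a) Entailed — every conjunct here is already in the original carrying event.
(b) Entailed — the original entails any weakening of itself; this just drops 'before lunch'.
(c) Not entailed — Felix carried the apple, not the bucket; the bucket belongs to the filling event.
(d) Not entailed — 'was filling' is progressive on an accomplishment; it does not entail the completed 'filled'.
(e) Entailed — every conjunct here is already in the original carrying event.
(f) Entailed — every conjunct here is already in the original carrying event.

(a), (b), (e), (f)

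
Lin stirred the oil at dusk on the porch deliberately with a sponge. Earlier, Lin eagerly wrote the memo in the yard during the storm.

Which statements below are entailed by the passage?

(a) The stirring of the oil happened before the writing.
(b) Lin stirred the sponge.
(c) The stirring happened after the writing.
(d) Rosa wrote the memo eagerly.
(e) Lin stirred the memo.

(a) Not entailed — the narrative places the writing before the stirring, not after.
(b) Not entailed — the sponge is the instrument, not what was stirred.
(c) Entailed — the narrative places the writing before the stirring.
(d) Not entailed — the passage has Lin writing the memo, not Rosa.
(e) Not entailed — Lin stirred the oil, not the memo; the memo belongs to the writing event.

(c)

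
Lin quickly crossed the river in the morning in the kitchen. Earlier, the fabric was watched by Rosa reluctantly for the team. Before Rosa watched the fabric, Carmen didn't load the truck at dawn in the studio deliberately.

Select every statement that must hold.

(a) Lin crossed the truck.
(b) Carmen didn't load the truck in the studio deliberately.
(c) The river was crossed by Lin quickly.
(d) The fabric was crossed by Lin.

(a) Not entailed — Lin crossed the river, not the truck; the truck belongs to the loading event.
(b) Not entailed — dropping 'at dawn' under negation is not valid — the original leaves open that Carmen loaded the truck some other way.
(c) Entailed — dropping 'in the kitchen', 'in the morning' leaves a sub-description the original still satisfies.
(d) Not entailed — Lin crossed the river, not the fabric; the fabric belongs to the watching event.

(c)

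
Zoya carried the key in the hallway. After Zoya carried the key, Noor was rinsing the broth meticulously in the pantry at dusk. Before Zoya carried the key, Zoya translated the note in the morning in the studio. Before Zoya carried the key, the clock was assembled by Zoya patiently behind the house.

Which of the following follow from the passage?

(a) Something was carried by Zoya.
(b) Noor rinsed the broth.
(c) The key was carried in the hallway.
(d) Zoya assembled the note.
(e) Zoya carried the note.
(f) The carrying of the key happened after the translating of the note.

(a), (b), (c), (f)

(a) Entailed — dropping 'in the hallway' and generalizing the patient leaves a sub-description the original still satisfies.
(b) Entailed — 'rinse' is an activity; 'was rinsing' entails that some rinsing happened, so 'rinsed' holds.
(c) Entailed — generalizing the agent leaves a sub-description the original still satisfies.
(d) Not entailed — Zoya assembled the clock, not the note; the note belongs to the translating event.
(e) Not entailed — Zoya carried the key, not the note; the note belongs to the translating event.
(f) Entailed — the narrative places the translating before the carrying.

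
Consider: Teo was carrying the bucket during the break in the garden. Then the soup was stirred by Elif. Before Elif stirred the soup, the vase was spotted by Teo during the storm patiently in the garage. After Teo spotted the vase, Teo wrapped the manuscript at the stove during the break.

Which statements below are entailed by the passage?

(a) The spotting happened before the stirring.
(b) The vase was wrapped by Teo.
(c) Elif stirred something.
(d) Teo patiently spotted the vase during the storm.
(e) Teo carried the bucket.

(a), (c), (d), (e)

(a) Entailed — the narrative places the spotting before the stirring.
(b) Not entailed — Teo wrapped the manuscript, not the vase; the vase belongs to the spotting event.
(c) Entailed — every conjunct here is already in the original stirring event.
(d) Entailed — every conjunct here is already in the original spotting event.
(e) Entailed — 'carry' is an activity; 'was carrying' entails that some carrying happened, so 'carried' holds.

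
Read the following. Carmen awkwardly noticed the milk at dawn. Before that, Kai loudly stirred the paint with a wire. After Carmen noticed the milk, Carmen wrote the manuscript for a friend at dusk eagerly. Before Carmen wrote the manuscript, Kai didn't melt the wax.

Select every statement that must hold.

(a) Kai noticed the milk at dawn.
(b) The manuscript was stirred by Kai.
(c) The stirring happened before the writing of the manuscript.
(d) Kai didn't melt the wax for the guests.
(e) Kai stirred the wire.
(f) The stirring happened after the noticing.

(c), (d)

(a) Not entailed — the passage has Carmen noticing the milk, not Kai.
(b) Not entailed — Kai stirred the paint, not the manuscript; the manuscript belongs to the writing event.
(c) Entailed — the narrative places the stirring before the writing.
(d) Entailed — under negation, adding a further restriction is entailed: if no such melting event occurred, none occurred for the guests either.
(e) Not entailed — the wire is the instrument, not what was stirred.
(f) Not entailed — the narrative places the stirring before the noticing, not after.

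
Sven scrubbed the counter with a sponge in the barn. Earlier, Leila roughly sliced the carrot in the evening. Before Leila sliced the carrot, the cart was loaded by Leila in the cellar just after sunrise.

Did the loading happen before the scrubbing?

The narrative orders the loading before the scrubbing.

yes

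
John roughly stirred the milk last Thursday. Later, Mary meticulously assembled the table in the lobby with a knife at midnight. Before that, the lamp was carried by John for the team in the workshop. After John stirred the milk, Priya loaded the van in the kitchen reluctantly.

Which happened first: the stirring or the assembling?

The connectives place the stirring before the assembling.

the stirring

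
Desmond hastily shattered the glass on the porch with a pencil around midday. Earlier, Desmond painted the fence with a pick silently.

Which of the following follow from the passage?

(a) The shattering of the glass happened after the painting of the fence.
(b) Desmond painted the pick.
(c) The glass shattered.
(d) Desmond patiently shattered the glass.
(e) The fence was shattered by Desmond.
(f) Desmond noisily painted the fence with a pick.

(a) Entailed — the narrative places the painting before the shattering.
(b) Not entailed — the pick is the instrument, not what was painted.
(c) Entailed — 'Desmond shattered the glass' is causative; it entails the inchoative 'the glass shattered'.
(d) Not entailed — 'patiently' adds a manner not in (and inconsistent with) the original.
(e) Not entailed — Desmond shattered the glass, not the fence; the fence belongs to the painting event.
(f) Not entailed — 'noisily' adds a manner not in (and inconsistent with) the original.

(a), (c)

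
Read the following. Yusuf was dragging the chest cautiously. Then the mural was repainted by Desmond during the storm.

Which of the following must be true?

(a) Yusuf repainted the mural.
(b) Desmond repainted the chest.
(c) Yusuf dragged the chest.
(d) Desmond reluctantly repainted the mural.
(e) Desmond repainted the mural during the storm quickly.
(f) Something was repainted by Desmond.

(a) Not entailed — the passage has Desmond repainting the mural, not Yusuf.
(b) Not entailed — Desmond repainted the mural, not the chest; the chest belongs to the dragging event.
(c) Entailed — 'drag' is an activity; 'was dragging' entails that some dragging happened, so 'dragged' holds.
(d) Not entailed — 'reluctantly' adds information not in the original event.
(e) Not entailed — 'quickly' adds information not in the original event.
(f) Entailed — the original entails any weakening of itself; this just drops 'during the storm' and generalizes the patient.

(c), (f)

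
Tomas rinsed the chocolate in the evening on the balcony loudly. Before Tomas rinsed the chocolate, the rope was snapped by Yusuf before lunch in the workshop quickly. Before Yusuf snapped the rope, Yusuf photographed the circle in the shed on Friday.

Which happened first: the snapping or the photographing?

The connectives place the photographing before the snapping.

the photographing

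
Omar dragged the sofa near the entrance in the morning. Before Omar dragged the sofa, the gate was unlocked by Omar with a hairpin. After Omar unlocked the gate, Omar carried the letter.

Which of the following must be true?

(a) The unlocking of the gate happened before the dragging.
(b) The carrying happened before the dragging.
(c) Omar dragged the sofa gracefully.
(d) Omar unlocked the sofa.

(a) Entailed — the narrative places the unlocking before the dragging.
(b) Not entailed — the narrative doesn't order the carrying relative to the dragging.
(c) Not entailed — 'gracefully' adds information not in the original event.
(d) Not entailed — Omar unlocked the gate, not the sofa; the sofa belongs to the dragging event.

(a)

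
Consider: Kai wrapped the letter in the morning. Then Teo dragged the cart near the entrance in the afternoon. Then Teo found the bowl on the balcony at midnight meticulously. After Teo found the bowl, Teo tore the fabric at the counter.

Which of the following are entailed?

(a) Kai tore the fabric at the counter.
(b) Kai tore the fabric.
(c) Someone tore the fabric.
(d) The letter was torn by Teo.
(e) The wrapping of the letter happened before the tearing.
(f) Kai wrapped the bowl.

(a) Not entailed — the passage has Teo tearing the fabric, not Kai.
(b) Not entailed — the passage has Teo tearing the fabric, not Kai.
(c) Entailed — dropping 'at the counter' and generalizing the agent leaves a sub-description the original still satisfies.
(d) Not entailed — Teo tore the fabric, not the letter; the letter belongs to the wrapping event.
(e) Entailed — the narrative places the wrapping before the tearing.
(f) Not entailed — Kai wrapped the letter, not the bowl; the bowl belongs to the finding event.

(c), (e)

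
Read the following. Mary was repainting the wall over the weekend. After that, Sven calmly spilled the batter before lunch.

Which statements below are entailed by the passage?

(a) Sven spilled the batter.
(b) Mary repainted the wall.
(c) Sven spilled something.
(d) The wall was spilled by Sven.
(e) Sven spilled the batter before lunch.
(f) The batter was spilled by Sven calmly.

(a), (c), (e), (f)

(a) Entailed — the original entails any weakening of itself; this just drops 'calmly', 'before lunch'.
(b) Not entailed — 'was repainting' is progressive on an accomplishment; it does not entail the completed 'repainted'.
(c) Entailed — this follows by dropping conjuncts from the spilling event's description.
(d) Not entailed — Sven spilled the batter, not the wall; the wall belongs to the repainting event.
(e) Entailed — dropping 'calmly' leaves a sub-description the original still satisfies.
(f) Entailed — dropping 'before lunch' leaves a sub-description the original still satisfies.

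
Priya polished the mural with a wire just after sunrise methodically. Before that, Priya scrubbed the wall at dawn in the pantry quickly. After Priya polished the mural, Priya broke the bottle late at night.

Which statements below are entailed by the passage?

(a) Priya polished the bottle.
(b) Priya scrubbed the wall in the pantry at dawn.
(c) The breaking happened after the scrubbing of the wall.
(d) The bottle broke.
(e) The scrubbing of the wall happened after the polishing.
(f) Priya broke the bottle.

(a) Not entailed — Priya polished the mural, not the bottle; the bottle belongs to the breaking event.
(b) Entailed — dropping 'quickly' leaves a sub-description the original still satisfies.
(c) Entailed — the narrative places the scrubbing before the breaking.
(d) Entailed — 'Priya broke the bottle' is causative; it entails the inchoative 'the bottle broke'.
(e) Not entailed — the narrative places the scrubbing before the polishing, not after.
(f) Entailed — this follows by dropping conjuncts from the breaking event's description.

(b), (c), (d), (f)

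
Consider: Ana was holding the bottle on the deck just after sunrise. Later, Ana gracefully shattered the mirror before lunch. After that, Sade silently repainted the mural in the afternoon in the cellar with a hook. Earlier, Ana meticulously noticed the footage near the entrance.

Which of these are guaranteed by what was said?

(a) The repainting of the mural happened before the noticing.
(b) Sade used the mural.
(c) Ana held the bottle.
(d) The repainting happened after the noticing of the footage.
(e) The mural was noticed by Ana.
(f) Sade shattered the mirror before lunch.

(c), (d)

(a) Not entailed — the narrative places the noticing before the repainting, not after.
(b) Not entailed — the mural is the patient, not an instrument — Sade used a hook.
(c) Entailed — 'hold' is an activity; 'was holding' entails that some holding happened, so 'held' holds.
(d) Entailed — the narrative places the noticing before the repainting.
(e) Not entailed — Ana noticed the footage, not the mural; the mural belongs to the repainting event.
(f) Not entailed — the passage has Ana shattering the mirror, not Sade.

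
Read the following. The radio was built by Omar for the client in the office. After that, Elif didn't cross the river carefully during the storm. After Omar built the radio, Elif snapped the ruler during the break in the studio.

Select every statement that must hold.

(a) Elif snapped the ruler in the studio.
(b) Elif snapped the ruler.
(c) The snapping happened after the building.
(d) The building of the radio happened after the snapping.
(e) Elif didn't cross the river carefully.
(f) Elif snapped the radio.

(a) Entailed — the original entails any weakening of itself; this just drops 'during the break'.
(b) Entailed — this follows by dropping conjuncts from the snapping event's description.
(c) Entailed — the narrative places the building before the snapping.
(d) Not entailed — the narrative places the building before the snapping, not after.
(e) Not entailed — dropping 'during the storm' under negation is not valid — the original leaves open that Elif crossed the river some other way.
(f) Not entailed — Elif snapped the ruler, not the radio; the radio belongs to the building event.

(a), (b), (c)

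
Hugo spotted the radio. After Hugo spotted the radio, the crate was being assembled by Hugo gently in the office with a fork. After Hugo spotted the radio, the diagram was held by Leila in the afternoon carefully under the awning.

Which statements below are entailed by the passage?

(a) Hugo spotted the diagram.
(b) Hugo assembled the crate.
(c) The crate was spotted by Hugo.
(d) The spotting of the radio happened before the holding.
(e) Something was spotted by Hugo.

(a) Not entailed — Hugo spotted the radio, not the diagram; the diagram belongs to the holding event.
(b) Not entailed — 'was assembling' is progressive on an accomplishment; it does not entail the completed 'assembled'.
(c) Not entailed — Hugo spotted the radio, not the crate; the crate belongs to the assembling event.
(d) Entailed — the narrative places the spotting before the holding.
(e) Entailed — this follows by dropping conjuncts from the spotting event's description.

(d), (e)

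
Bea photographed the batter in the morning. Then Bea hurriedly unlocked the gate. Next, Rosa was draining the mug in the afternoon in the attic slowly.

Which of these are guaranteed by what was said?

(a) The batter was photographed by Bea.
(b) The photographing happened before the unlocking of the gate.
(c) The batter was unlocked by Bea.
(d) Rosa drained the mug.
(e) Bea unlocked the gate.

(a), (b), (e)

(a) Entailed — dropping 'in the morning' leaves a sub-description the original still satisfies.
(b) Entailed — the narrative places the photographing before the unlocking.
(c) Not entailed — Bea unlocked the gate, not the batter; the batter belongs to the photographing event.
(d) Not entailed — 'was draining' is progressive on an accomplishment; it does not entail the completed 'drained'.
(e) Entailed — dropping 'hurriedly' leaves a sub-description the original still satisfies.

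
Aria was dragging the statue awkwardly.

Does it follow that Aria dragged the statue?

yes

'drag' is atelic; if Aria was dragging the statue, then Aria dragged the statue (for some time).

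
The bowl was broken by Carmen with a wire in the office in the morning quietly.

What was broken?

the bowl

'the bowl' marks the patient of the breaking event.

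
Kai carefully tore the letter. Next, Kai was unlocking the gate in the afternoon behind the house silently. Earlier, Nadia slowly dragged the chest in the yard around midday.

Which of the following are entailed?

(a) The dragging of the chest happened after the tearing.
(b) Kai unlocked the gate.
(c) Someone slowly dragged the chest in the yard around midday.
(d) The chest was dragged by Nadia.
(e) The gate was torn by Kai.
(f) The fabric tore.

(a) Not entailed — the narrative doesn't order the tearing relative to the dragging.
(b) Not entailed — 'was unlocking' is progressive on an accomplishment; it does not entail the completed 'unlocked'.
(c) Entailed — the original entails any weakening of itself; this just generalizes the agent.
(d) Entailed — dropping 'slowly', 'around midday', 'in the yard' leaves a sub-description the original still satisfies.
(e) Not entailed — Kai tore the letter, not the gate; the gate belongs to the unlocking event.
(f) Not entailed — the letter is what tore, not the fabric.

(c), (d)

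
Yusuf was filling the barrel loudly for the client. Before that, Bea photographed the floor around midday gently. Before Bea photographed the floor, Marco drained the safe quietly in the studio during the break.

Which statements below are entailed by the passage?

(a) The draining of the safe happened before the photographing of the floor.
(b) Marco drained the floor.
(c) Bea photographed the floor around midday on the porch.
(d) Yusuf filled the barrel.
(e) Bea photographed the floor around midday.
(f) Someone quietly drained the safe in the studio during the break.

(a), (e), (f)

(a) Entailed — the narrative places the draining before the photographing.
(b) Not entailed — Marco drained the safe, not the floor; the floor belongs to the photographing event.
(c) Not entailed — 'on the porch' adds information not in the original event.
(d) Not entailed — 'was filling' is progressive on an accomplishment; it does not entail the completed 'filled'.
(e) Entailed — dropping 'gently' leaves a sub-description the original still satisfies.
(f) Entailed — the original entails any weakening of itself; this just generalizes the agent.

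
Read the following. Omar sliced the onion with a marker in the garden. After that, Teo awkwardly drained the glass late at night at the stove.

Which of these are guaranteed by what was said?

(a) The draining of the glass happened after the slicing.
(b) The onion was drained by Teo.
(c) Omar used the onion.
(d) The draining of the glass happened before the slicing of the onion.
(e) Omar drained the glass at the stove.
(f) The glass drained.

(a), (f)

(a) Entailed — the narrative places the slicing before the draining.
(b) Not entailed — Teo drained the glass, not the onion; the onion belongs to the slicing event.
(c) Not entailed — the onion is the patient, not an instrument — Omar used a marker.
(d) Not entailed — the narrative places the slicing before the draining, not after.
(e) Not entailed — the passage has Teo draining the glass, not Omar.
(f) Entailed — 'Teo drained the glass' is causative; it entails the inchoative 'the glass drained'.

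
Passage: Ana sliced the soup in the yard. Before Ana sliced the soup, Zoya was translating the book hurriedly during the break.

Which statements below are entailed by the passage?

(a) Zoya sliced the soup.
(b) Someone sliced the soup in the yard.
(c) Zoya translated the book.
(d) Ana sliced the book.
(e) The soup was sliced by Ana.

(b), (e)

(a) Not entailed — the passage has Ana slicing the soup, not Zoya.
(b) Entailed — generalizing the agent leaves a sub-description the original still satisfies.
(c) Not entailed — 'was translating' is progressive on an accomplishment; it does not entail the completed 'translated'.
(d) Not entailed — Ana sliced the soup, not the book; the book belongs to the translating event.
(e) Entailed — the original entails any weakening of itself; this just drops 'in the yard'.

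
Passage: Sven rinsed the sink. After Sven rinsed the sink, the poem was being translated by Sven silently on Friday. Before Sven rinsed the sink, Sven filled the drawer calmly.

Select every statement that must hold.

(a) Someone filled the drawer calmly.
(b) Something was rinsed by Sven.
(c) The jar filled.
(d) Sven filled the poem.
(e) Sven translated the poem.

(a), (b)

(a) Entailed — generalizing the agent leaves a sub-description the original still satisfies.
(b) Entailed — generalizing the patient leaves a sub-description the original still satisfies.
(c) Not entailed — the drawer is what filled, not the jar.
(d) Not entailed — Sven filled the drawer, not the poem; the poem belongs to the translating event.
(e) Not entailed — 'was translating' is progressive on an accomplishment; it does not entail the completed 'translated'.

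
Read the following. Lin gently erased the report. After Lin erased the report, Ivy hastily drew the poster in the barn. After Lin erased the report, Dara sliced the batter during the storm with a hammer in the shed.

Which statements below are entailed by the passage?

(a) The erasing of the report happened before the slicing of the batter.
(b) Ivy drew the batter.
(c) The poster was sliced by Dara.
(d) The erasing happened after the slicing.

(a) Entailed — the narrative places the erasing before the slicing.
(b) Not entailed — Ivy drew the poster, not the batter; the batter belongs to the slicing event.
(c) Not entailed — Dara sliced the batter, not the poster; the poster belongs to the drawing event.
(d) Not entailed — the narrative places the erasing before the slicing, not after.

(a)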